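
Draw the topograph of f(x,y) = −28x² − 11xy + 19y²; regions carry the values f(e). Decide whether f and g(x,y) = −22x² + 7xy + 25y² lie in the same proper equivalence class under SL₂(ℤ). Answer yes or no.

D₁ = 2249, D₂ = 2249
river cycle of f (length 22): (19, 11, -28), (-28, 45, 2), (2, 47, -5), (-5, 43, 20), (20, 37, -11), (-11, 29, 32), (32, 35, -8), (-8, 45, 7), (7, 39, -26), (-26, 13, 20), … (12 more)
river cycle of g (length 22): (25, 43, -4), (-4, 45, 14), (14, 39, -13), (-13, 39, 14), (14, 45, -4), (-4, 43, 25), (25, 7, -22), (-22, 37, 10), (10, 43, -10), (-10, 37, 22), … (12 more)
cycles differ ⇒ inequivalent

no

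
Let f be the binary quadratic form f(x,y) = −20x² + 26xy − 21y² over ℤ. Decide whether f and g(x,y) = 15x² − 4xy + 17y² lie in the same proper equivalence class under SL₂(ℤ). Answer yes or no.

D₁ = -1004, D₂ = -1004
f is negative-definite; reduce −f:
−f: translate: b→14 (≡-26 mod 40), so (20,-26,21)→(20,14,15)
−f: flip: (20,14,15)→(15,-14,20)
−f: reduced (well bottom): (15,-14,20) with a≤c, −a<b≤a
flip sign back: reduced form of f is (-15,14,-20)
g: reduced (well bottom): (15,-4,17) with a≤c, −a<b≤a
reduced forms (-15, 14, -20) vs (15, -4, 17) ⇒ inequivalent

no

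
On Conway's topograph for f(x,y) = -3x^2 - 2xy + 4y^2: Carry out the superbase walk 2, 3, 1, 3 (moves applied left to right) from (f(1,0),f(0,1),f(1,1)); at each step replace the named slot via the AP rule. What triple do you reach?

start (-3,4,-1) = (f(1,0),f(0,1),f(1,1))
replace slot 2: 2·((-3)+(-1)) − 4 = -12 → (-3,-12,-1)
replace slot 3: 2·((-3)+(-12)) − (-1) = -29 → (-3,-12,-29)
replace slot 1: 2·((-12)+(-29)) − (-3) = -79 → (-79,-12,-29)
replace slot 3: 2·((-79)+(-12)) − (-29) = -153 → (-79,-12,-153)

-79,-12,-153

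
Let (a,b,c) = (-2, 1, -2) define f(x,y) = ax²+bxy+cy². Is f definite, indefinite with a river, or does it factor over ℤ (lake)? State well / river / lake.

D = b²−4ac = 1² − 4·(-2)·(-2) = -15
D < 0 ⇒ definite ⇒ every region one sign ⇒ single well

well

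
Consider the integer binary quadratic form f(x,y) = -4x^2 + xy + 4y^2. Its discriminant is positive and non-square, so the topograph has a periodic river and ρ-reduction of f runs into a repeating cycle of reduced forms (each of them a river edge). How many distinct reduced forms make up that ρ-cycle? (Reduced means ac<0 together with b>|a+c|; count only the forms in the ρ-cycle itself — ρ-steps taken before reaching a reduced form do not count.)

D = 65, ⌊√D⌋ = 8
river: ρ → (4,7,-1)
river: ρ → (-1,7,4)
river: ρ → (4,1,-4)
river: ρ → (-4,7,1)
river: ρ → (1,7,-4)
river: ρ → (-4,1,4)
ρ-cycle length = 6 (tail of 0 descent steps not counted)

6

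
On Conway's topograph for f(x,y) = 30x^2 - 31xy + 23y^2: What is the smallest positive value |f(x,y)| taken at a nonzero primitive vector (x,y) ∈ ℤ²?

translate: b→29 (≡-31 mod 60), so (30,-31,23)→(30,29,22)
flip: (30,29,22)→(22,-29,30)
translate: b→15 (≡-29 mod 44), so (22,-29,30)→(22,15,23)
reduced (well bottom): (22,15,23) with a≤c, −a<b≤a
well minimum = a = 22

22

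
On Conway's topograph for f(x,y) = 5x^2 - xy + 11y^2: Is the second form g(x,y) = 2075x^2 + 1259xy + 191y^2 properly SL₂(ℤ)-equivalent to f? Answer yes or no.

D₁ = -219, D₂ = -219
f: reduced (well bottom): (5,-1,11) with a≤c, −a<b≤a
g: flip: (2075,1259,191)→(191,-1259,2075)
g: translate: b→-113 (≡-1259 mod 382), so (191,-1259,2075)→(191,-113,17)
g: flip: (191,-113,17)→(17,113,191)
g: translate: b→11 (≡113 mod 34), so (17,113,191)→(17,11,5)
g: flip: (17,11,5)→(5,-11,17)
g: translate: b→-1 (≡-11 mod 10), so (5,-11,17)→(5,-1,11)
g: reduced (well bottom): (5,-1,11) with a≤c, −a<b≤a
reduced forms (5, -1, 11) vs (5, -1, 11) ⇒ equivalent

yes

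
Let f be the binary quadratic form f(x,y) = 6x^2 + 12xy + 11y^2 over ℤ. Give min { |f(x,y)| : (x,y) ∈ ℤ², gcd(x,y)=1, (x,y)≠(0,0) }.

translate: b→0 (≡12 mod 12), so (6,12,11)→(6,0,5)
flip: (6,0,5)→(5,0,6)
reduced (well bottom): (5,0,6) with a≤c, −a<b≤a
well minimum = a = 5

5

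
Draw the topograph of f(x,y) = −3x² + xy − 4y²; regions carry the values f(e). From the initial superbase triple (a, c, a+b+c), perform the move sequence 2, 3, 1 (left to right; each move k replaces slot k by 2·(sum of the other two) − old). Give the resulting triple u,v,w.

start (-3,-4,-6) = (f(1,0),f(0,1),f(1,1))
replace slot 2: 2·((-3)+(-6)) − (-4) = -14 → (-3,-14,-6)
replace slot 3: 2·((-3)+(-14)) − (-6) = -28 → (-3,-14,-28)
replace slot 1: 2·((-14)+(-28)) − (-3) = -81 → (-81,-14,-28)

-81,-14,-28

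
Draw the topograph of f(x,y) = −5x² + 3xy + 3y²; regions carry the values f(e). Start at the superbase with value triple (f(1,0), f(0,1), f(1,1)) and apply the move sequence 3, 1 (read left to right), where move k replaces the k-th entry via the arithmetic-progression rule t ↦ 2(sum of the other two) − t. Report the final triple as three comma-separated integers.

start (-5,3,1) = (f(1,0),f(0,1),f(1,1))
replace slot 3: 2·((-5)+3) − 1 = -5 → (-5,3,-5)
replace slot 1: 2·(3+(-5)) − (-5) = 1 → (1,3,-5)

1,3,-5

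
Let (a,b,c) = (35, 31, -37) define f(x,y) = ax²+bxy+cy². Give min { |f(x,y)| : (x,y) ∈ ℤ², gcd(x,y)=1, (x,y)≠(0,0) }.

river: ρ → (-37,43,29)
river: ρ → (29,73,-7)
river: ρ → (-7,67,59)
river: ρ → (59,51,-15)
river: ρ → (-15,69,23)
river: ρ → (23,69,-15)
river: ρ → (-15,51,59)
river: ρ → (59,67,-7)
river: ρ → (-7,73,29)
river: ρ → (29,43,-37)
river: ρ → (-37,31,35)
river: ρ → (35,39,-33)
river: ρ → (-33,27,41)
river: ρ → (41,55,-19)
river: ρ → (-19,59,35)
river: ρ → (35,11,-43)
river: ρ → (-43,75,3)
river: ρ → (3,75,-43)
river: ρ → (-43,11,35)
river: ρ → (35,59,-19)
river: ρ → (-19,55,41)
river: ρ → (41,27,-33)
river: ρ → (-33,39,35)
river: ρ → (35,31,-37)
closes: descent 0, river 24
min |a| on river = 3

3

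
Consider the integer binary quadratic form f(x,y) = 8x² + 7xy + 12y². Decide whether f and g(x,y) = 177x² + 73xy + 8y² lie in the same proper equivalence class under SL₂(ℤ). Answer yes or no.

D₁ = -335, D₂ = -335
f: reduced (well bottom): (8,7,12) with a≤c, −a<b≤a
g: flip: (177,73,8)→(8,-73,177)
g: translate: b→7 (≡-73 mod 16), so (8,-73,177)→(8,7,12)
g: reduced (well bottom): (8,7,12) with a≤c, −a<b≤a
reduced forms (8, 7, 12) vs (8, 7, 12) ⇒ equivalent

yes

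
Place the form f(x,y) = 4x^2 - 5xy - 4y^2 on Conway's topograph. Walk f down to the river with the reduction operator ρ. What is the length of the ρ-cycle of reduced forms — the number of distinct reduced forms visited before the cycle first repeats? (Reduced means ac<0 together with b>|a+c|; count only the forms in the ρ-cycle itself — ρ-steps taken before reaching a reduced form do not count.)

D = 89, ⌊√D⌋ = 9
descent: ρ → (-4,5,4)  [lands on river]
river: ρ → (4,3,-5)
river: ρ → (-5,7,2)
river: ρ → (2,9,-1)
river: ρ → (-1,9,2)
river: ρ → (2,7,-5)
river: ρ → (-5,3,4)
river: ρ → (4,5,-4)
river: ρ → (-4,3,5)
river: ρ → (5,7,-2)
river: ρ → (-2,9,1)
river: ρ → (1,9,-2)
river: ρ → (-2,7,5)
river: ρ → (5,3,-4)
ρ-cycle length = 14 (tail of 1 descent step not counted)

14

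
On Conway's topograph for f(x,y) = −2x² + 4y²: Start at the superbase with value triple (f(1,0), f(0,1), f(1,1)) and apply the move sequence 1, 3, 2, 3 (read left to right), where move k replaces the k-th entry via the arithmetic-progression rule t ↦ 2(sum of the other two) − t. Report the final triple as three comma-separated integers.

start (-2,4,2) = (f(1,0),f(0,1),f(1,1))
replace slot 1: 2·(4+2) − (-2) = 14 → (14,4,2)
replace slot 3: 2·(14+4) − 2 = 34 → (14,4,34)
replace slot 2: 2·(14+34) − 4 = 92 → (14,92,34)
replace slot 3: 2·(14+92) − 34 = 178 → (14,92,178)

14,92,178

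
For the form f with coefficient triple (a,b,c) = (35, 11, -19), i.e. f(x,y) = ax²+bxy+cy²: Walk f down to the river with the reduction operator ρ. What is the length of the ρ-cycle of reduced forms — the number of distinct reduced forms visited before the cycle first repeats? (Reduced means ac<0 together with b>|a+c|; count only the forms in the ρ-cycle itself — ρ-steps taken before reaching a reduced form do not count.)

D = 2781, ⌊√D⌋ = 52
descent: ρ → (-19,27,27)  [lands on river]
river: ρ → (27,27,-19)
river: ρ → (-19,49,5)
river: ρ → (5,51,-9)
river: ρ → (-9,39,35)
river: ρ → (35,31,-13)
river: ρ → (-13,47,11)
river: ρ → (11,41,-25)
river: ρ → (-25,9,27)
river: ρ → (27,45,-7)
river: ρ → (-7,39,45)
river: ρ → (45,51,-1)
river: ρ → (-1,51,45)
river: ρ → (45,39,-7)
river: ρ → (-7,45,27)
river: ρ → (27,9,-25)
river: ρ → (-25,41,11)
river: ρ → (11,47,-13)
river: ρ → (-13,31,35)
river: ρ → (35,39,-9)
river: ρ → (-9,51,5)
river: ρ → (5,49,-19)
ρ-cycle length = 22 (tail of 1 descent step not counted)

22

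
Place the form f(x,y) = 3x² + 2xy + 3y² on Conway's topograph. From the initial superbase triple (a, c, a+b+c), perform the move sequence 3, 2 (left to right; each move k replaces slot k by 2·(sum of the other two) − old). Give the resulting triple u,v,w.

start (3,3,8) = (f(1,0),f(0,1),f(1,1))
replace slot 3: 2·(3+3) − 8 = 4 → (3,3,4)
replace slot 2: 2·(3+4) − 3 = 11 → (3,11,4)

3,11,4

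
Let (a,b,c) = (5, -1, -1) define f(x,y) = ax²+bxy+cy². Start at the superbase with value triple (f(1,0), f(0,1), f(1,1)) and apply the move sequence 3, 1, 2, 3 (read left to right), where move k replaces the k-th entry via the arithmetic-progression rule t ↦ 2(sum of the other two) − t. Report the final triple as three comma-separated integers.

start (5,-1,3) = (f(1,0),f(0,1),f(1,1))
replace slot 3: 2·(5+(-1)) − 3 = 5 → (5,-1,5)
replace slot 1: 2·((-1)+5) − 5 = 3 → (3,-1,5)
replace slot 2: 2·(3+5) − (-1) = 17 → (3,17,5)
replace slot 3: 2·(3+17) − 5 = 35 → (3,17,35)

3,17,35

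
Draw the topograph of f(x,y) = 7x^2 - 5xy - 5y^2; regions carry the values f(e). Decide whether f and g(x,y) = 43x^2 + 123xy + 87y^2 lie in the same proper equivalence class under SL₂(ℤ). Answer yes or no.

D₁ = 165, D₂ = 165
river cycle of f (length 4): (-5, 5, 7), (7, 9, -3), (-3, 9, 7), (7, 5, -5)
river cycle of g (length 4): (7, 5, -5), (-5, 5, 7), (7, 9, -3), (-3, 9, 7)
cycles coincide ⇒ equivalent

yes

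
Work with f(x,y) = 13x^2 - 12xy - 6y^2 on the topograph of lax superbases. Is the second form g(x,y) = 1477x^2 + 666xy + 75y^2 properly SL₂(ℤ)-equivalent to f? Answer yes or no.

D₁ = 456, D₂ = 456
river cycle of f (length 10): (-6, 12, 13), (13, 14, -5), (-5, 16, 10), (10, 4, -11), (-11, 18, 3), (3, 18, -11), (-11, 4, 10), (10, 16, -5), (-5, 14, 13), (13, 12, -6)
river cycle of g (length 10): (13, 14, -5), (-5, 16, 10), (10, 4, -11), (-11, 18, 3), (3, 18, -11), (-11, 4, 10), (10, 16, -5), (-5, 14, 13), (13, 12, -6), (-6, 12, 13)
cycles coincide ⇒ equivalent

yes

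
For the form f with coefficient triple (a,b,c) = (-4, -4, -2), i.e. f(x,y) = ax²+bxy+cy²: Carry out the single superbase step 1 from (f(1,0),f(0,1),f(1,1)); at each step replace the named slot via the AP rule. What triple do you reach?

start (-4,-2,-10) = (f(1,0),f(0,1),f(1,1))
replace slot 1: 2·((-2)+(-10)) − (-4) = -20 → (-20,-2,-10)

-20,-2,-10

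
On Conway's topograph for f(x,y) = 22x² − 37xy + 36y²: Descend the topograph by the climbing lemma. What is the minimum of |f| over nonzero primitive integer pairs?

translate: b→7 (≡-37 mod 44), so (22,-37,36)→(22,7,21)
flip: (22,7,21)→(21,-7,22)
reduced (well bottom): (21,-7,22) with a≤c, −a<b≤a
well minimum = a = 21

21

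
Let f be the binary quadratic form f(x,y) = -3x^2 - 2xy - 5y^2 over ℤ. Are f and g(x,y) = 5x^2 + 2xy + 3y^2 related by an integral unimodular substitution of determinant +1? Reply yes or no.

D₁ = -56, D₂ = -56
f is negative-definite; reduce −f:
−f: reduced (well bottom): (3,2,5) with a≤c, −a<b≤a
flip sign back: reduced form of f is (-3,-2,-5)
g: flip: (5,2,3)→(3,-2,5)
g: reduced (well bottom): (3,-2,5) with a≤c, −a<b≤a
reduced forms (-3, -2, -5) vs (3, -2, 5) ⇒ inequivalent

no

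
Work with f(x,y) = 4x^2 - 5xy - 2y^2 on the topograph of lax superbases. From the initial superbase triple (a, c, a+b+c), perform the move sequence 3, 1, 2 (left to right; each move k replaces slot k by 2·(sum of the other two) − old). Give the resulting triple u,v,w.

start (4,-2,-3) = (f(1,0),f(0,1),f(1,1))
replace slot 3: 2·(4+(-2)) − (-3) = 7 → (4,-2,7)
replace slot 1: 2·((-2)+7) − 4 = 6 → (6,-2,7)
replace slot 2: 2·(6+7) − (-2) = 28 → (6,28,7)

6,28,7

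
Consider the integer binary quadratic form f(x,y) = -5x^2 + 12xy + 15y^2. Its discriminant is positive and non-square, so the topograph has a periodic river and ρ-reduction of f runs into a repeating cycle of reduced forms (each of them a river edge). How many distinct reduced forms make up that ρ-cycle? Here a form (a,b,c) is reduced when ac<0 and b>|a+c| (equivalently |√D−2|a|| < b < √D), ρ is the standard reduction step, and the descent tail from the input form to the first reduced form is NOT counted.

D = 444, ⌊√D⌋ = 21
river: ρ → (15,18,-2)
river: ρ → (-2,18,15)
river: ρ → (15,12,-5)
river: ρ → (-5,18,6)
river: ρ → (6,18,-5)
river: ρ → (-5,12,15)
ρ-cycle length = 6 (tail of 0 descent steps not counted)

6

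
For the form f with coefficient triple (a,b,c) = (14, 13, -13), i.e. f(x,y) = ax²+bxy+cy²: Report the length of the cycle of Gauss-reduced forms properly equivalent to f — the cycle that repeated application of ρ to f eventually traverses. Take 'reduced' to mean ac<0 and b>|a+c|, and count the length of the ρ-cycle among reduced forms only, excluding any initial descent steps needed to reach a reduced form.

D = 897, ⌊√D⌋ = 29
river: ρ → (-13,13,14)
river: ρ → (14,15,-12)
river: ρ → (-12,9,17)
river: ρ → (17,25,-4)
river: ρ → (-4,23,23)
river: ρ → (23,23,-4)
river: ρ → (-4,25,17)
river: ρ → (17,9,-12)
river: ρ → (-12,15,14)
river: ρ → (14,13,-13)
ρ-cycle length = 10 (tail of 0 descent steps not counted)

10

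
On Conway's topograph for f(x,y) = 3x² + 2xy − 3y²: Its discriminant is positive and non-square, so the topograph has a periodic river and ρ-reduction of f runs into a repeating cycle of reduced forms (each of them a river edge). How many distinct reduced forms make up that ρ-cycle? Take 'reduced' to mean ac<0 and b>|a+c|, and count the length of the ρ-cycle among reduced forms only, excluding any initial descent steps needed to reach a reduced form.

D = 40, ⌊√D⌋ = 6
river: ρ → (-3,4,2)
river: ρ → (2,4,-3)
river: ρ → (-3,2,3)
river: ρ → (3,4,-2)
river: ρ → (-2,4,3)
river: ρ → (3,2,-3)
ρ-cycle length = 6 (tail of 0 descent steps not counted)

6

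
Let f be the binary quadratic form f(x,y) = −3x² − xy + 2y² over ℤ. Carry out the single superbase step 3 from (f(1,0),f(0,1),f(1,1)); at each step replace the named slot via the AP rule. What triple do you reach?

start (-3,2,-2) = (f(1,0),f(0,1),f(1,1))
replace slot 3: 2·((-3)+2) − (-2) = 0 → (-3,2,0)

-3,2,0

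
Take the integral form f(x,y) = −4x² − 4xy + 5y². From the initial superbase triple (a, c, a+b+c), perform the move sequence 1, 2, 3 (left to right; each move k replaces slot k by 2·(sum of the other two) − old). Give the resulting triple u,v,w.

start (-4,5,-3) = (f(1,0),f(0,1),f(1,1))
replace slot 1: 2·(5+(-3)) − (-4) = 8 → (8,5,-3)
replace slot 2: 2·(8+(-3)) − 5 = 5 → (8,5,-3)
replace slot 3: 2·(8+5) − (-3) = 29 → (8,5,29)

8,5,29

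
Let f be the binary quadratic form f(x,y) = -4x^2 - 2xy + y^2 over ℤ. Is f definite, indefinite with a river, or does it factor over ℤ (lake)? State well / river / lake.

D = b²−4ac = (-2)² − 4·(-4)·1 = 20
D > 0 non-square ⇒ indefinite ⇒ periodic river

river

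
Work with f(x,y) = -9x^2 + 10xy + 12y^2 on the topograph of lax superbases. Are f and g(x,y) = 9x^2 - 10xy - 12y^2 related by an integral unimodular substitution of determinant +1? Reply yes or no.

D₁ = 532, D₂ = 532
river cycle of f (length 16): (12, 14, -7), (-7, 14, 12), (12, 10, -9), (-9, 8, 13), (13, 18, -4), (-4, 22, 3), (3, 20, -11), (-11, 2, 12), (12, 22, -1), (-1, 22, 12), … (6 more)
river cycle of g (length 16): (-12, 10, 9), (9, 8, -13), (-13, 18, 4), (4, 22, -3), (-3, 20, 11), (11, 2, -12), (-12, 22, 1), (1, 22, -12), (-12, 2, 11), (11, 20, -3), … (6 more)
cycles differ ⇒ inequivalent

no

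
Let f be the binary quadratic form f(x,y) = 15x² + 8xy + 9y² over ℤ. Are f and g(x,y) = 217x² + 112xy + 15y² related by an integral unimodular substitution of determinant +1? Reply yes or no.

D₁ = -476, D₂ = -476
f: flip: (15,8,9)→(9,-8,15)
f: reduced (well bottom): (9,-8,15) with a≤c, −a<b≤a
g: flip: (217,112,15)→(15,-112,217)
g: translate: b→8 (≡-112 mod 30), so (15,-112,217)→(15,8,9)
g: flip: (15,8,9)→(9,-8,15)
g: reduced (well bottom): (9,-8,15) with a≤c, −a<b≤a
reduced forms (9, -8, 15) vs (9, -8, 15) ⇒ equivalent

yes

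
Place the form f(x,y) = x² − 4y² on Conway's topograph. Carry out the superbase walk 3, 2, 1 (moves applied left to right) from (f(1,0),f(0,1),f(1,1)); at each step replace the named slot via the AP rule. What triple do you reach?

start (1,-4,-3) = (f(1,0),f(0,1),f(1,1))
replace slot 3: 2·(1+(-4)) − (-3) = -3 → (1,-4,-3)
replace slot 2: 2·(1+(-3)) − (-4) = 0 → (1,0,-3)
replace slot 1: 2·(0+(-3)) − 1 = -7 → (-7,0,-3)

-7,0,-3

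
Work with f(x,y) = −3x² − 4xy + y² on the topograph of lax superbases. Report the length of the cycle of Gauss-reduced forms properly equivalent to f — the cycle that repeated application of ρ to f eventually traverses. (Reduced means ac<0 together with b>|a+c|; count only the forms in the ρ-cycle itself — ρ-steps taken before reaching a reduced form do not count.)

D = 28, ⌊√D⌋ = 5
descent: ρ → (1,4,-3)  [lands on river]
river: ρ → (-3,2,2)
river: ρ → (2,2,-3)
river: ρ → (-3,4,1)
ρ-cycle length = 4 (tail of 1 descent step not counted)

4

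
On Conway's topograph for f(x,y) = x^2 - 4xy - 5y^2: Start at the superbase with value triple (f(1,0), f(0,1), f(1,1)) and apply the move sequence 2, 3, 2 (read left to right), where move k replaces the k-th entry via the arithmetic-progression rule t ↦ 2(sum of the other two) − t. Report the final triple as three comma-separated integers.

start (1,-5,-8) = (f(1,0),f(0,1),f(1,1))
replace slot 2: 2·(1+(-8)) − (-5) = -9 → (1,-9,-8)
replace slot 3: 2·(1+(-9)) − (-8) = -8 → (1,-9,-8)
replace slot 2: 2·(1+(-8)) − (-9) = -5 → (1,-5,-8)

1,-5,-8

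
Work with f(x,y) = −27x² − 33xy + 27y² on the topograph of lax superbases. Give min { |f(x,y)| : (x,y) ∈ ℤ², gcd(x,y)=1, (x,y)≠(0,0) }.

descent: ρ → (27,33,-27)  [lands on river]
river: ρ → (-27,21,33)
river: ρ → (33,45,-15)
river: ρ → (-15,45,33)
river: ρ → (33,21,-27)
river: ρ → (-27,33,27)
river: ρ → (27,21,-33)
river: ρ → (-33,45,15)
river: ρ → (15,45,-33)
river: ρ → (-33,21,27)
closes: descent 1, river 10
min |a| on river = 15

15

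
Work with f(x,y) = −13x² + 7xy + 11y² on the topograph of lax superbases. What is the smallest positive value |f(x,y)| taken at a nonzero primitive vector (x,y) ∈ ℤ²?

river: ρ → (11,15,-9)
river: ρ → (-9,21,5)
river: ρ → (5,19,-13)
river: ρ → (-13,7,11)
closes: descent 0, river 4
min |a| on river = 5

5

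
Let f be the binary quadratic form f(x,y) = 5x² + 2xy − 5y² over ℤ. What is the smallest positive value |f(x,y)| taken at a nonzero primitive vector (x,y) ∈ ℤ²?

river: ρ → (-5,8,2)
river: ρ → (2,8,-5)
river: ρ → (-5,2,5)
river: ρ → (5,8,-2)
river: ρ → (-2,8,5)
river: ρ → (5,2,-5)
closes: descent 0, river 6
min |a| on river = 2

2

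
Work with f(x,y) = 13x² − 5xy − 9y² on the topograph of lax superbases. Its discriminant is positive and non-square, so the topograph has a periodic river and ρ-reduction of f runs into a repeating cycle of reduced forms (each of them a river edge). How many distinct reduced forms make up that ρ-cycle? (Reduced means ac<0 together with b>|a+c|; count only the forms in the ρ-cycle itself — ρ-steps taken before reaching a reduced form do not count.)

D = 493, ⌊√D⌋ = 22
descent: ρ → (-9,5,13)  [lands on river]
river: ρ → (13,21,-1)
river: ρ → (-1,21,13)
river: ρ → (13,5,-9)
river: ρ → (-9,13,9)
river: ρ → (9,5,-13)
river: ρ → (-13,21,1)
river: ρ → (1,21,-13)
river: ρ → (-13,5,9)
river: ρ → (9,13,-9)
ρ-cycle length = 10 (tail of 1 descent step not counted)

10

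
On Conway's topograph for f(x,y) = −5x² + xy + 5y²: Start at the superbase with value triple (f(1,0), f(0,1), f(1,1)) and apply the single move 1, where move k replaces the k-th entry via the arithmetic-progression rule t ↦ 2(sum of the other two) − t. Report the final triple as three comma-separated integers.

start (-5,5,1) = (f(1,0),f(0,1),f(1,1))
replace slot 1: 2·(5+1) − (-5) = 17 → (17,5,1)

17,5,1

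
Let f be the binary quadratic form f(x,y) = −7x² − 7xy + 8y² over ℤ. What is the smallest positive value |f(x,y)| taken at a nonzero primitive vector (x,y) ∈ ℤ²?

descent: ρ → (8,7,-7)  [lands on river]
river: ρ → (-7,7,8)
river: ρ → (8,9,-6)
river: ρ → (-6,15,2)
river: ρ → (2,13,-13)
river: ρ → (-13,13,2)
river: ρ → (2,15,-6)
river: ρ → (-6,9,8)
closes: descent 1, river 8
min |a| on river = 2

2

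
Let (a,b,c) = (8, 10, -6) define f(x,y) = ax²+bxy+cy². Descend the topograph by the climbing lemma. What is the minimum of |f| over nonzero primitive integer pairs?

river: ρ → (-6,14,4)
river: ρ → (4,10,-12)
river: ρ → (-12,14,2)
river: ρ → (2,14,-12)
river: ρ → (-12,10,4)
river: ρ → (4,14,-6)
river: ρ → (-6,10,8)
river: ρ → (8,6,-8)
river: ρ → (-8,10,6)
river: ρ → (6,14,-4)
river: ρ → (-4,10,12)
river: ρ → (12,14,-2)
river: ρ → (-2,14,12)
river: ρ → (12,10,-4)
river: ρ → (-4,14,6)
river: ρ → (6,10,-8)
river: ρ → (-8,6,8)
river: ρ → (8,10,-6)
closes: descent 0, river 18
min |a| on river = 2

2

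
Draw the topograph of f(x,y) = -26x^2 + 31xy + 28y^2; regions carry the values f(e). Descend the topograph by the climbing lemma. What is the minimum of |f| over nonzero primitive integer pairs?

river: ρ → (28,25,-29)
river: ρ → (-29,33,24)
river: ρ → (24,15,-38)
river: ρ → (-38,61,1)
river: ρ → (1,61,-38)
river: ρ → (-38,15,24)
river: ρ → (24,33,-29)
river: ρ → (-29,25,28)
river: ρ → (28,31,-26)
river: ρ → (-26,21,33)
river: ρ → (33,45,-14)
river: ρ → (-14,39,42)
river: ρ → (42,45,-11)
river: ρ → (-11,43,46)
river: ρ → (46,49,-8)
river: ρ → (-8,47,52)
river: ρ → (52,57,-3)
river: ρ → (-3,57,52)
river: ρ → (52,47,-8)
river: ρ → (-8,49,46)
river: ρ → (46,43,-11)
river: ρ → (-11,45,42)
river: ρ → (42,39,-14)
river: ρ → (-14,45,33)
river: ρ → (33,21,-26)
river: ρ → (-26,31,28)
closes: descent 0, river 26
min |a| on river = 1

1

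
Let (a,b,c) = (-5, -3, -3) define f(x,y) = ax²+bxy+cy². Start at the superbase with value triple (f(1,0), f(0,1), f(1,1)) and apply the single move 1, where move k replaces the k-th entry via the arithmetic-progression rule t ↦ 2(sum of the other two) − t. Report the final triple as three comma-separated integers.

start (-5,-3,-11) = (f(1,0),f(0,1),f(1,1))
replace slot 1: 2·((-3)+(-11)) − (-5) = -23 → (-23,-3,-11)

-23,-3,-11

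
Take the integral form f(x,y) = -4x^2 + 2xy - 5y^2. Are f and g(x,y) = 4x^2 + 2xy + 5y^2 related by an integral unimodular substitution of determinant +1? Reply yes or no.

D₁ = -76, D₂ = -76
f is negative-definite; reduce −f:
−f: reduced (well bottom): (4,-2,5) with a≤c, −a<b≤a
flip sign back: reduced form of f is (-4,2,-5)
g: reduced (well bottom): (4,2,5) with a≤c, −a<b≤a
reduced forms (-4, 2, -5) vs (4, 2, 5) ⇒ inequivalent

no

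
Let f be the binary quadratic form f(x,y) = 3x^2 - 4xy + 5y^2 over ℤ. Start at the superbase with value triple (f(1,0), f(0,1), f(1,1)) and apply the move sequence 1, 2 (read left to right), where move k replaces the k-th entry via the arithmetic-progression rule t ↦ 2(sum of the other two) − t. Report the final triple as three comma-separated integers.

start (3,5,4) = (f(1,0),f(0,1),f(1,1))
replace slot 1: 2·(5+4) − 3 = 15 → (15,5,4)
replace slot 2: 2·(15+4) − 5 = 33 → (15,33,4)

15,33,4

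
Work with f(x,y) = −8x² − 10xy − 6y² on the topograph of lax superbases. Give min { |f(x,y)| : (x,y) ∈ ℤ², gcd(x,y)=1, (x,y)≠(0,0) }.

translate: b→-6 (≡10 mod 16), so (8,10,6)→(8,-6,4)
flip: (8,-6,4)→(4,6,8)
translate: b→-2 (≡6 mod 8), so (4,6,8)→(4,-2,6)
reduced (well bottom): (4,-2,6) with a≤c, −a<b≤a
well minimum |f| = |-4| = 4 (negative-definite)

4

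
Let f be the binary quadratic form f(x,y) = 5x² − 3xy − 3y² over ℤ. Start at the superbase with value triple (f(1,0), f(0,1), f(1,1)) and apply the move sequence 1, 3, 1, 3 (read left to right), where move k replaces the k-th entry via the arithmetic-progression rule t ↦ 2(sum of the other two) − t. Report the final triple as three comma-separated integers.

start (5,-3,-1) = (f(1,0),f(0,1),f(1,1))
replace slot 1: 2·((-3)+(-1)) − 5 = -13 → (-13,-3,-1)
replace slot 3: 2·((-13)+(-3)) − (-1) = -31 → (-13,-3,-31)
replace slot 1: 2·((-3)+(-31)) − (-13) = -55 → (-55,-3,-31)
replace slot 3: 2·((-55)+(-3)) − (-31) = -85 → (-55,-3,-85)

-55,-3,-85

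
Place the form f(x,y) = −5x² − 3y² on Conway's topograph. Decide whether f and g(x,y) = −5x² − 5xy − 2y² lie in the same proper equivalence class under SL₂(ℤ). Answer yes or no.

D₁ = -60, D₂ = -15
discriminants differ ⇒ not SL₂(ℤ)-equivalent

no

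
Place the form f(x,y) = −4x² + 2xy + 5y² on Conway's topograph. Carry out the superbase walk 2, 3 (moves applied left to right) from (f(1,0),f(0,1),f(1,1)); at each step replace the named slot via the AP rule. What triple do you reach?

start (-4,5,3) = (f(1,0),f(0,1),f(1,1))
replace slot 2: 2·((-4)+3) − 5 = -7 → (-4,-7,3)
replace slot 3: 2·((-4)+(-7)) − 3 = -25 → (-4,-7,-25)

-4,-7,-25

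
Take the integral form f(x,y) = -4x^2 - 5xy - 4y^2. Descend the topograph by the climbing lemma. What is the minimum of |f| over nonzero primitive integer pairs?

translate: b→-3 (≡5 mod 8), so (4,5,4)→(4,-3,3)
flip: (4,-3,3)→(3,3,4)
reduced (well bottom): (3,3,4) with a≤c, −a<b≤a
well minimum |f| = |-3| = 3 (negative-definite)

3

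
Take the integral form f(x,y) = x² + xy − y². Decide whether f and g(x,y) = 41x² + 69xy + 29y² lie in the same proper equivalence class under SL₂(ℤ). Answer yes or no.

D₁ = 5, D₂ = 5
river cycle of f (length 2): (-1, 1, 1), (1, 1, -1)
river cycle of g (length 2): (1, 1, -1), (-1, 1, 1)
cycles coincide ⇒ equivalent

yes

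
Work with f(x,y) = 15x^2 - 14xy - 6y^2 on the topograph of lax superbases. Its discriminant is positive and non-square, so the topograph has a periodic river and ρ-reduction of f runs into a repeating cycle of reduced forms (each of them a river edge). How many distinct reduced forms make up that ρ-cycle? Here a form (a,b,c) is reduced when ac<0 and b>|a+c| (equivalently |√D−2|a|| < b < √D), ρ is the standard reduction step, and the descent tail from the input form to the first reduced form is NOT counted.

D = 556, ⌊√D⌋ = 23
descent: ρ → (-6,14,15)  [lands on river]
river: ρ → (15,16,-5)
river: ρ → (-5,14,18)
river: ρ → (18,22,-1)
river: ρ → (-1,22,18)
river: ρ → (18,14,-5)
river: ρ → (-5,16,15)
river: ρ → (15,14,-6)
river: ρ → (-6,22,3)
river: ρ → (3,20,-13)
river: ρ → (-13,6,10)
river: ρ → (10,14,-9)
river: ρ → (-9,22,2)
river: ρ → (2,22,-9)
river: ρ → (-9,14,10)
river: ρ → (10,6,-13)
river: ρ → (-13,20,3)
river: ρ → (3,22,-6)
ρ-cycle length = 18 (tail of 1 descent step not counted)

18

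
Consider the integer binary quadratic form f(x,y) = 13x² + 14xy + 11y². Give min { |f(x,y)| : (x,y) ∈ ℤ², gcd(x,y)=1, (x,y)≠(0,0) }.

translate: b→-12 (≡14 mod 26), so (13,14,11)→(13,-12,10)
flip: (13,-12,10)→(10,12,13)
translate: b→-8 (≡12 mod 20), so (10,12,13)→(10,-8,11)
reduced (well bottom): (10,-8,11) with a≤c, −a<b≤a
well minimum = a = 10

10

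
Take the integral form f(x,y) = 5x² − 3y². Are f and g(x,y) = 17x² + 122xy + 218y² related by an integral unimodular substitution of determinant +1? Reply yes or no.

D₁ = 60, D₂ = 60
river cycle of f (length 2): (-3, 6, 2), (2, 6, -3)
river cycle of g (length 2): (2, 6, -3), (-3, 6, 2)
cycles coincide ⇒ equivalent

yes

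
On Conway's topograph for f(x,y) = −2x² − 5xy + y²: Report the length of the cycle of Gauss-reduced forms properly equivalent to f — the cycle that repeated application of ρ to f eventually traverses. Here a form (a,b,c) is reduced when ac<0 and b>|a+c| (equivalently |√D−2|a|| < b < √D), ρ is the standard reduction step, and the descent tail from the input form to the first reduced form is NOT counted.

D = 33, ⌊√D⌋ = 5
descent: ρ → (1,5,-2)  [lands on river]
river: ρ → (-2,3,3)
river: ρ → (3,3,-2)
river: ρ → (-2,5,1)
ρ-cycle length = 4 (tail of 1 descent step not counted)

4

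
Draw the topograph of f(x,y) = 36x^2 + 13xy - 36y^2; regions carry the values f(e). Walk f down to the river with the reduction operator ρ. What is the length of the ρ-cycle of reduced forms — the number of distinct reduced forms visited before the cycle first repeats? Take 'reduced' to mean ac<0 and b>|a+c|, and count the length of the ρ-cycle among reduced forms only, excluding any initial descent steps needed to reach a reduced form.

D = 5353, ⌊√D⌋ = 73
river: ρ → (-36,59,13)
river: ρ → (13,71,-6)
river: ρ → (-6,73,1)
river: ρ → (1,73,-6)
river: ρ → (-6,71,13)
river: ρ → (13,59,-36)
river: ρ → (-36,13,36)
river: ρ → (36,59,-13)
river: ρ → (-13,71,6)
river: ρ → (6,73,-1)
river: ρ → (-1,73,6)
river: ρ → (6,71,-13)
river: ρ → (-13,59,36)
river: ρ → (36,13,-36)
ρ-cycle length = 14 (tail of 0 descent steps not counted)

14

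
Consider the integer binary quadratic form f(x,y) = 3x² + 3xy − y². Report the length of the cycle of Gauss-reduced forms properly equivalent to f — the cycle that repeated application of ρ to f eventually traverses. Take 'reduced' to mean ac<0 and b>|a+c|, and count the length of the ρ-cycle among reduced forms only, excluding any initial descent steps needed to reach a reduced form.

D = 21, ⌊√D⌋ = 4
river: ρ → (-1,3,3)
river: ρ → (3,3,-1)
ρ-cycle length = 2 (tail of 0 descent steps not counted)

2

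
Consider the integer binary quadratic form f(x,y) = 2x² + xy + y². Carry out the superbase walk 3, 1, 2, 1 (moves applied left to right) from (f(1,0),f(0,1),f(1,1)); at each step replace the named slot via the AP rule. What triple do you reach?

start (2,1,4) = (f(1,0),f(0,1),f(1,1))
replace slot 3: 2·(2+1) − 4 = 2 → (2,1,2)
replace slot 1: 2·(1+2) − 2 = 4 → (4,1,2)
replace slot 2: 2·(4+2) − 1 = 11 → (4,11,2)
replace slot 1: 2·(11+2) − 4 = 22 → (22,11,2)

22,11,2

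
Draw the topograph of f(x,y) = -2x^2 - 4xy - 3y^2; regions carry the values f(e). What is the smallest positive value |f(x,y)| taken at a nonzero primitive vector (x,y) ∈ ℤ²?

translate: b→0 (≡4 mod 4), so (2,4,3)→(2,0,1)
flip: (2,0,1)→(1,0,2)
reduced (well bottom): (1,0,2) with a≤c, −a<b≤a
well minimum |f| = |-1| = 1 (negative-definite)

1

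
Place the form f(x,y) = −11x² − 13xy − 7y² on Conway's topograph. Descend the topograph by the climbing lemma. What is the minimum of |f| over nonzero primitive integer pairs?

translate: b→-9 (≡13 mod 22), so (11,13,7)→(11,-9,5)
flip: (11,-9,5)→(5,9,11)
translate: b→-1 (≡9 mod 10), so (5,9,11)→(5,-1,7)
reduced (well bottom): (5,-1,7) with a≤c, −a<b≤a
well minimum |f| = |-5| = 5 (negative-definite)

5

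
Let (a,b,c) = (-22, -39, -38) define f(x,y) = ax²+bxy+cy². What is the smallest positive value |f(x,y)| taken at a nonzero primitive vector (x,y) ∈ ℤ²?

translate: b→-5 (≡39 mod 44), so (22,39,38)→(22,-5,21)
flip: (22,-5,21)→(21,5,22)
reduced (well bottom): (21,5,22) with a≤c, −a<b≤a
well minimum |f| = |-21| = 21 (negative-definite)

21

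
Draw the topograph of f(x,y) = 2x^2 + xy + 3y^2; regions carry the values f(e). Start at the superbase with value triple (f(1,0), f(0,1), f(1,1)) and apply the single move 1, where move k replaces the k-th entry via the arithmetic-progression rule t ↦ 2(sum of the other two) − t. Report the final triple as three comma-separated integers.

start (2,3,6) = (f(1,0),f(0,1),f(1,1))
replace slot 1: 2·(3+6) − 2 = 16 → (16,3,6)

16,3,6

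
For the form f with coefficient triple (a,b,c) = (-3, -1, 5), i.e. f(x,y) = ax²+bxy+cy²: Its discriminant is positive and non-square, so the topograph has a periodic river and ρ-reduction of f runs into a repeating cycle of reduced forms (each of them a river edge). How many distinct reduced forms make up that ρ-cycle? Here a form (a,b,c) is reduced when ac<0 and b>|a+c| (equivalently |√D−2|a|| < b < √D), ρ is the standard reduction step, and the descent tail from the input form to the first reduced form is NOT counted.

D = 61, ⌊√D⌋ = 7
descent: ρ → (5,1,-3)
descent: ρ → (-3,5,3)  [lands on river]
river: ρ → (3,7,-1)
river: ρ → (-1,7,3)
river: ρ → (3,5,-3)
river: ρ → (-3,7,1)
river: ρ → (1,7,-3)
ρ-cycle length = 6 (tail of 2 descent steps not counted)

6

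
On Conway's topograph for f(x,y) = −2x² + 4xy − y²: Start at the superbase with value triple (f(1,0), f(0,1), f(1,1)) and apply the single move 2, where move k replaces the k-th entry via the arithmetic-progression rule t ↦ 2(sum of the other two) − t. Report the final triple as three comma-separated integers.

start (-2,-1,1) = (f(1,0),f(0,1),f(1,1))
replace slot 2: 2·((-2)+1) − (-1) = -1 → (-2,-1,1)

-2,-1,1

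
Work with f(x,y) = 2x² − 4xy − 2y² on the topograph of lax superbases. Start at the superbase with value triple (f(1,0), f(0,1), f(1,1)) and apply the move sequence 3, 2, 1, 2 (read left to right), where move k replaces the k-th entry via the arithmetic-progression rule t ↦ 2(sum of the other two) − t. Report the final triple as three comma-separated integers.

start (2,-2,-4) = (f(1,0),f(0,1),f(1,1))
replace slot 3: 2·(2+(-2)) − (-4) = 4 → (2,-2,4)
replace slot 2: 2·(2+4) − (-2) = 14 → (2,14,4)
replace slot 1: 2·(14+4) − 2 = 34 → (34,14,4)
replace slot 2: 2·(34+4) − 14 = 62 → (34,62,4)

34,62,4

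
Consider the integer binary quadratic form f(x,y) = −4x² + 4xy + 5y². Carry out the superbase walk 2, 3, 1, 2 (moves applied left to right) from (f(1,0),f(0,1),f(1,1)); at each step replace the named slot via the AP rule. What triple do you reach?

start (-4,5,5) = (f(1,0),f(0,1),f(1,1))
replace slot 2: 2·((-4)+5) − 5 = -3 → (-4,-3,5)
replace slot 3: 2·((-4)+(-3)) − 5 = -19 → (-4,-3,-19)
replace slot 1: 2·((-3)+(-19)) − (-4) = -40 → (-40,-3,-19)
replace slot 2: 2·((-40)+(-19)) − (-3) = -115 → (-40,-115,-19)

-40,-115,-19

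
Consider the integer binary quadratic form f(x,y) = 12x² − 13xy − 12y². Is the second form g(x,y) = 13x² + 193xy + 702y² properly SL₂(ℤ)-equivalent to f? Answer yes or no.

D₁ = 745, D₂ = 745
river cycle of f (length 18): (-12, 13, 12), (12, 11, -13), (-13, 15, 10), (10, 25, -3), (-3, 23, 18), (18, 13, -8), (-8, 19, 12), (12, 5, -15), (-15, 25, 2), (2, 27, -2), … (8 more)
river cycle of g (length 18): (13, 11, -12), (-12, 13, 12), (12, 11, -13), (-13, 15, 10), (10, 25, -3), (-3, 23, 18), (18, 13, -8), (-8, 19, 12), (12, 5, -15), (-15, 25, 2), … (8 more)
cycles coincide ⇒ equivalent

yes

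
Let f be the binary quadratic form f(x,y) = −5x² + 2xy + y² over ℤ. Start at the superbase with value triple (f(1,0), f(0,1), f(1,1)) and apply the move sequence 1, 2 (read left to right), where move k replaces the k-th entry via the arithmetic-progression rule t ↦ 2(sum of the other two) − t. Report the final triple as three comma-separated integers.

start (-5,1,-2) = (f(1,0),f(0,1),f(1,1))
replace slot 1: 2·(1+(-2)) − (-5) = 3 → (3,1,-2)
replace slot 2: 2·(3+(-2)) − 1 = 1 → (3,1,-2)

3,1,-2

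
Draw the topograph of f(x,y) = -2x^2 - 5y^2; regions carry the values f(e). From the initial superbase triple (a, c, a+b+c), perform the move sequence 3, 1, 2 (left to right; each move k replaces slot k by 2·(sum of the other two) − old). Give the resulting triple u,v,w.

start (-2,-5,-7) = (f(1,0),f(0,1),f(1,1))
replace slot 3: 2·((-2)+(-5)) − (-7) = -7 → (-2,-5,-7)
replace slot 1: 2·((-5)+(-7)) − (-2) = -22 → (-22,-5,-7)
replace slot 2: 2·((-22)+(-7)) − (-5) = -53 → (-22,-53,-7)

-22,-53,-7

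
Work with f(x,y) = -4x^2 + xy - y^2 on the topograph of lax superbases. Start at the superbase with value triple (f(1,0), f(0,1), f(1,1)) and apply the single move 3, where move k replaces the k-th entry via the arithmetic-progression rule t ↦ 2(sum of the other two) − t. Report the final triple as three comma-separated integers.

start (-4,-1,-4) = (f(1,0),f(0,1),f(1,1))
replace slot 3: 2·((-4)+(-1)) − (-4) = -6 → (-4,-1,-6)

-4,-1,-6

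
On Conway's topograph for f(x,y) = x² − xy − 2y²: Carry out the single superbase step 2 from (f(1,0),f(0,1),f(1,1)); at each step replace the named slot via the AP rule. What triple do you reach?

start (1,-2,-2) = (f(1,0),f(0,1),f(1,1))
replace slot 2: 2·(1+(-2)) − (-2) = 0 → (1,0,-2)

1,0,-2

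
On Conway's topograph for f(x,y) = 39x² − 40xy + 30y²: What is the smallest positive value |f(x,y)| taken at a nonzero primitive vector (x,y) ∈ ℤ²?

translate: b→38 (≡-40 mod 78), so (39,-40,30)→(39,38,29)
flip: (39,38,29)→(29,-38,39)
translate: b→20 (≡-38 mod 58), so (29,-38,39)→(29,20,30)
reduced (well bottom): (29,20,30) with a≤c, −a<b≤a
well minimum = a = 29

29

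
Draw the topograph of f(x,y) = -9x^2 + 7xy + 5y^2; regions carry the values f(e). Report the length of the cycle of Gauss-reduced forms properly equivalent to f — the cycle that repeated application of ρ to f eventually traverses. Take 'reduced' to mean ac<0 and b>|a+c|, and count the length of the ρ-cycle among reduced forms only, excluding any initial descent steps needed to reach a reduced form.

D = 229, ⌊√D⌋ = 15
river: ρ → (5,13,-3)
river: ρ → (-3,11,9)
river: ρ → (9,7,-5)
river: ρ → (-5,13,3)
river: ρ → (3,11,-9)
river: ρ → (-9,7,5)
ρ-cycle length = 6 (tail of 0 descent steps not counted)

6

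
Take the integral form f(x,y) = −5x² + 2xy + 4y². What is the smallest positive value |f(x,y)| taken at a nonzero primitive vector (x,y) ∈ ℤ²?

river: ρ → (4,6,-3)
river: ρ → (-3,6,4)
river: ρ → (4,2,-5)
river: ρ → (-5,8,1)
river: ρ → (1,8,-5)
river: ρ → (-5,2,4)
closes: descent 0, river 6
min |a| on river = 1

1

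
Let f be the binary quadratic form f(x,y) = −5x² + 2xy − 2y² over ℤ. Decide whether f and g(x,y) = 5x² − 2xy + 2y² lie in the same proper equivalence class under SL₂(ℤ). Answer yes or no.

D₁ = -36, D₂ = -36
f is negative-definite; reduce −f:
−f: flip: (5,-2,2)→(2,2,5)
−f: reduced (well bottom): (2,2,5) with a≤c, −a<b≤a
flip sign back: reduced form of f is (-2,-2,-5)
g: flip: (5,-2,2)→(2,2,5)
g: reduced (well bottom): (2,2,5) with a≤c, −a<b≤a
reduced forms (-2, -2, -5) vs (2, 2, 5) ⇒ inequivalent

no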